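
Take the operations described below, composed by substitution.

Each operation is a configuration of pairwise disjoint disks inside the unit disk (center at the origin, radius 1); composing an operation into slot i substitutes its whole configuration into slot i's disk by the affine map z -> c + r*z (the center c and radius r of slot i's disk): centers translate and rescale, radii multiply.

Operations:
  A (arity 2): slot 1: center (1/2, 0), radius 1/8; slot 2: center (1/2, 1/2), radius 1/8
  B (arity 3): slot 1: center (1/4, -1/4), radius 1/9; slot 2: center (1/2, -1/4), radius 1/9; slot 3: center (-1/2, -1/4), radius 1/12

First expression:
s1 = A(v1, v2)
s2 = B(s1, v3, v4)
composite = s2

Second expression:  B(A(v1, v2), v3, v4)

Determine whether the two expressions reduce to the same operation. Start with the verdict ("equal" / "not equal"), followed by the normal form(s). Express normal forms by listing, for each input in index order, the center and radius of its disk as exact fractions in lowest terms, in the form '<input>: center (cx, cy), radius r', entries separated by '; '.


equal; the common form is v1: center (11/36, -1/4), radius 1/72; v2: center (11/36, -7/36), radius 1/72; v3: center (1/2, -1/4), radius 1/9; v4: center (-1/2, -1/4), radius 1/12

The first expression, normalized: v1: center (11/36, -1/4), radius 1/72; v2: center (11/36, -7/36), radius 1/72; v3: center (1/2, -1/4), radius 1/9; v4: center (-1/2, -1/4), radius 1/12
The second expression, normalized: v1: center (11/36, -1/4), radius 1/72; v2: center (11/36, -7/36), radius 1/72; v3: center (1/2, -1/4), radius 1/9; v4: center (-1/2, -1/4), radius 1/12
Both agree, so they are equal.


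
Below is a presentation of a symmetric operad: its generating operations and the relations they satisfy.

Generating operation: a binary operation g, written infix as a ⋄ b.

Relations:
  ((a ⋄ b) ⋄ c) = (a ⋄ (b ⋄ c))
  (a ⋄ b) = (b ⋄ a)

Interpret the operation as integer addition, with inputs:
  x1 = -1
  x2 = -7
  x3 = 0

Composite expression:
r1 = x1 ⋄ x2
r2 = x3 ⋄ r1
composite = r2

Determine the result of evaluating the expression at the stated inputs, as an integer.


(x1 ⋄ x2) = -8
(x3 ⋄ (x1 ⋄ x2)) = -8

-8


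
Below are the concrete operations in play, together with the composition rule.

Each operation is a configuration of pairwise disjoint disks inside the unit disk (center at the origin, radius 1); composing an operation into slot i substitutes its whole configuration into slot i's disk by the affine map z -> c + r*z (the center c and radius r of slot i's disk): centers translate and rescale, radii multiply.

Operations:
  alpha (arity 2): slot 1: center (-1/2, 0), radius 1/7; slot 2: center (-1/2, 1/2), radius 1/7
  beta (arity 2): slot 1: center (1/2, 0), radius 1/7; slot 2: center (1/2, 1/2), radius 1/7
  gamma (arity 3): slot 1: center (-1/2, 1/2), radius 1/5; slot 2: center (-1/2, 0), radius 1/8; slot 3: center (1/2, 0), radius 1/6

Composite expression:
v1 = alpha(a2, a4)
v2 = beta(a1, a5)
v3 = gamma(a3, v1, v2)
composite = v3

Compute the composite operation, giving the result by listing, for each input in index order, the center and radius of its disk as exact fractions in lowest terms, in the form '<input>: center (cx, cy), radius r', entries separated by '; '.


a1: center (7/12, 0), radius 1/42; a2: center (-9/16, 0), radius 1/56; a3: center (-1/2, 1/2), radius 1/5; a4: center (-9/16, 1/16), radius 1/56; a5: center (7/12, 1/12), radius 1/42

Each a-disk chains the slot maps above it in gamma; radii multiply.
input a3: applying the 1 nested substitution gives center (-1/2, 1/2), radius 1/5
input a2: applying the 2 nested substitutions gives center (-9/16, 0), radius 1/56
input a4: applying the 2 nested substitutions gives center (-9/16, 1/16), radius 1/56
input a1: applying the 2 nested substitutions gives center (7/12, 0), radius 1/42
input a5: applying the 2 nested substitutions gives center (7/12, 1/12), radius 1/42


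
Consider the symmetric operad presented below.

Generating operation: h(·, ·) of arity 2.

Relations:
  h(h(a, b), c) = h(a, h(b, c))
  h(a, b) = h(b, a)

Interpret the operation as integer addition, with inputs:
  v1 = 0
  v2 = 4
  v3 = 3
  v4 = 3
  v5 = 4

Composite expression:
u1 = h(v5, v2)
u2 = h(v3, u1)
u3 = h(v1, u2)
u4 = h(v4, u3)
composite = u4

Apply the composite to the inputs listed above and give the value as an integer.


h(v5, v2) = 8
h(v3, h(v5, v2)) = 11
h(v1, h(v3, h(v5, v2))) = 11
h(v4, h(v1, h(v3, h(v5, v2)))) = 14

14


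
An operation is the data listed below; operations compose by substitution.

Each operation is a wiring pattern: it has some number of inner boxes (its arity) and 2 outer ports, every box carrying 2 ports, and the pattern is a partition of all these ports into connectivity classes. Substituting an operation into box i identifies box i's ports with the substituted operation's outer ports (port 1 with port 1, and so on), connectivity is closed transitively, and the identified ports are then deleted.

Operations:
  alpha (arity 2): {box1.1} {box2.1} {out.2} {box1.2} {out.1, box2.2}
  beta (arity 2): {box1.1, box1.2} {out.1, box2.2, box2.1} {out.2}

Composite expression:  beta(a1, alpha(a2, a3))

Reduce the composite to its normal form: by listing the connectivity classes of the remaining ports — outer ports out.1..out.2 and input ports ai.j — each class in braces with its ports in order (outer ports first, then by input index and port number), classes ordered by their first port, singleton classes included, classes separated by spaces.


{out.1, a3.2} {out.2} {a1.1, a1.2} {a2.1} {a2.2} {a3.1}

Connectivity passes through glued beta-boundaries; trace each wire chain.
after alpha, the pattern on (a2, a3) reads {out.1, a3.2} {out.2} {a2.1} {a2.2} {a3.1} (out.j = its outer ports)
after beta, the pattern on (a1, a2, a3) reads {out.1, a3.2} {out.2} {a1.1, a1.2} {a2.1} {a2.2} {a3.1} (out.j = its outer ports)


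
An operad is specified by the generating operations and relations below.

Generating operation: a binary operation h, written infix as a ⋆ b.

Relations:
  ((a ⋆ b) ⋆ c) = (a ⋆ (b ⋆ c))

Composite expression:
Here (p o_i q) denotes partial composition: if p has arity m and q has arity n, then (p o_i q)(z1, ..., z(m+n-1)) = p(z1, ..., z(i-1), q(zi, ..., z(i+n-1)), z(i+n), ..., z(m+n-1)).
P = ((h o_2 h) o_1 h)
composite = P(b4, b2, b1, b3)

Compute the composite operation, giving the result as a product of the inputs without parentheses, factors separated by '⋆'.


Under associativity of h, the answer is the b's in reading order.
(b4 ⋆ b2) linearizes to b4 ⋆ b2
(b1 ⋆ b3) linearizes to b1 ⋆ b3
((b4 ⋆ b2) ⋆ (b1 ⋆ b3)) linearizes to b4 ⋆ b2 ⋆ b1 ⋆ b3

b4 ⋆ b2 ⋆ b1 ⋆ b3


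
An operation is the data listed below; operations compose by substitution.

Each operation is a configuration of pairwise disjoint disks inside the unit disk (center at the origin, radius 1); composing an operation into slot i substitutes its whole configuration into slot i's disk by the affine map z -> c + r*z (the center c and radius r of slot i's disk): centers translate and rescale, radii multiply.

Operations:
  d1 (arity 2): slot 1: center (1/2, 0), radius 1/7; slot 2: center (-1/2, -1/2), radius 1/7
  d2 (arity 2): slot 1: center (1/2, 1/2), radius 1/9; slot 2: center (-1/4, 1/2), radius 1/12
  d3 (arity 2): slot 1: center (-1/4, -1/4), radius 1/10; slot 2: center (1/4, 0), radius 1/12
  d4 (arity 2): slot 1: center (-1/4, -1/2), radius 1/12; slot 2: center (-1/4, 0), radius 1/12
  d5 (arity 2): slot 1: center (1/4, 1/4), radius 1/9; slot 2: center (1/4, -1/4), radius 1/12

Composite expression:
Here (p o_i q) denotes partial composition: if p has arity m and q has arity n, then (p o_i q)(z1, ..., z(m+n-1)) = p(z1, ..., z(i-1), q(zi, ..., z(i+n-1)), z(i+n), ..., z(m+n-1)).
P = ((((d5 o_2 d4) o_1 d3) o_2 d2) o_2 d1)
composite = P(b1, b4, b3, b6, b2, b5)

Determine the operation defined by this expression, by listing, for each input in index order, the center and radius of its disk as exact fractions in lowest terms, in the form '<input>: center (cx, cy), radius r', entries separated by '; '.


Only the slot chain above each b matters under d5; compose those maps.
tracing b1 down its 2-map path: center (2/9, 2/9), radius 1/90
tracing b4 down its 4-map path: center (275/972, 55/216), radius 1/6804
tracing b3 down its 4-map path: center (137/486, 247/972), radius 1/6804
tracing b6 down its 3-map path: center (119/432, 55/216), radius 1/1296
tracing b2 down its 2-map path: center (11/48, -7/24), radius 1/144
tracing b5 down its 2-map path: center (11/48, -1/4), radius 1/144

b1: center (2/9, 2/9), radius 1/90; b2: center (11/48, -7/24), radius 1/144; b3: center (137/486, 247/972), radius 1/6804; b4: center (275/972, 55/216), radius 1/6804; b5: center (11/48, -1/4), radius 1/144; b6: center (119/432, 55/216), radius 1/1296


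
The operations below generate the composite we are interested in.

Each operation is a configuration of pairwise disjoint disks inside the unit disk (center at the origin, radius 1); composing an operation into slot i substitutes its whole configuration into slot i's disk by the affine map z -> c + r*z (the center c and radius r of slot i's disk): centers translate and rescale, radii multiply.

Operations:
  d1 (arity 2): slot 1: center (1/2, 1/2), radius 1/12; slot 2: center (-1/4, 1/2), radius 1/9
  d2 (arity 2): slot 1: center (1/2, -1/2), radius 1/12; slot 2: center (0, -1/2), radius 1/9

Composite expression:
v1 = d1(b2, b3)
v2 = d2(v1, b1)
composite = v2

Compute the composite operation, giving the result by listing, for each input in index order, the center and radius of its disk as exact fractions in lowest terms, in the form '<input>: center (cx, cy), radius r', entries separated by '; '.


b1: center (0, -1/2), radius 1/9; b2: center (13/24, -11/24), radius 1/144; b3: center (23/48, -11/24), radius 1/108

Follow each b-input down from d2: c' goes to c + r*c', radius to r*r'.
b2: after 2 affine steps, its disk has center (13/24, -11/24), radius 1/144
b3: after 2 affine steps, its disk has center (23/48, -11/24), radius 1/108
b1: after 1 affine step, its disk has center (0, -1/2), radius 1/9


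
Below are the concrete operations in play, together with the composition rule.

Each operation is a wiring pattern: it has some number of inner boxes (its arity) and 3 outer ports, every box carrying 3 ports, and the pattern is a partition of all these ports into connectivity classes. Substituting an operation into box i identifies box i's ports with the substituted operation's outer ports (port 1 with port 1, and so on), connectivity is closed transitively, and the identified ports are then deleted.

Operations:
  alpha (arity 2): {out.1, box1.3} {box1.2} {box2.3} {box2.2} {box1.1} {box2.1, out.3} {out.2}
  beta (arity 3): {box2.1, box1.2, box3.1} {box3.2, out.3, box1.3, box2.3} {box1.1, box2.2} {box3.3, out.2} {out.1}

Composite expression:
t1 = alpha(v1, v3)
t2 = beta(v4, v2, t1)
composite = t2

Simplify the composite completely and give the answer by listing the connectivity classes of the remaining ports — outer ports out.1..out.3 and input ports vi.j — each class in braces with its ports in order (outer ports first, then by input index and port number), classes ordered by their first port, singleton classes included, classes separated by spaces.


Treat the ports identified at beta as solder joints: merge, then drop.
stage alpha: inputs (v1, v3), connectivity {out.1, v1.3} {out.2} {out.3, v3.1} {v1.1} {v1.2} {v3.2} {v3.3}, out.j its boundary
stage beta: inputs (v4, v2, v1, v3), connectivity {out.1} {out.2, v3.1} {out.3, v2.3, v4.3} {v1.1} {v1.2} {v1.3, v2.1, v4.2} {v2.2, v4.1} {v3.2} {v3.3}, out.j its boundary

{out.1} {out.2, v3.1} {out.3, v2.3, v4.3} {v1.1} {v1.2} {v1.3, v2.1, v4.2} {v2.2, v4.1} {v3.2} {v3.3}


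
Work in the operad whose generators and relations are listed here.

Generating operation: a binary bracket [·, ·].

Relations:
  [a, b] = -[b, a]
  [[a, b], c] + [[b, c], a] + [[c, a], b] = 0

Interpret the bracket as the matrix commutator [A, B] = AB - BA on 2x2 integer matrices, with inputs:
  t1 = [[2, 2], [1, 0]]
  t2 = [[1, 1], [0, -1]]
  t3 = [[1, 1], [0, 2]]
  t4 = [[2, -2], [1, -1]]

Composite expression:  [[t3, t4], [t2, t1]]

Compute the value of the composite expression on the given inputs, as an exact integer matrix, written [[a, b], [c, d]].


[[0, 6], [6, 0]]

[t3, t4] = [[1, -1], [1, -1]]
[t2, t1] = [[1, 2], [-2, -1]]
[[t3, t4], [t2, t1]] = [[0, 6], [6, 0]]


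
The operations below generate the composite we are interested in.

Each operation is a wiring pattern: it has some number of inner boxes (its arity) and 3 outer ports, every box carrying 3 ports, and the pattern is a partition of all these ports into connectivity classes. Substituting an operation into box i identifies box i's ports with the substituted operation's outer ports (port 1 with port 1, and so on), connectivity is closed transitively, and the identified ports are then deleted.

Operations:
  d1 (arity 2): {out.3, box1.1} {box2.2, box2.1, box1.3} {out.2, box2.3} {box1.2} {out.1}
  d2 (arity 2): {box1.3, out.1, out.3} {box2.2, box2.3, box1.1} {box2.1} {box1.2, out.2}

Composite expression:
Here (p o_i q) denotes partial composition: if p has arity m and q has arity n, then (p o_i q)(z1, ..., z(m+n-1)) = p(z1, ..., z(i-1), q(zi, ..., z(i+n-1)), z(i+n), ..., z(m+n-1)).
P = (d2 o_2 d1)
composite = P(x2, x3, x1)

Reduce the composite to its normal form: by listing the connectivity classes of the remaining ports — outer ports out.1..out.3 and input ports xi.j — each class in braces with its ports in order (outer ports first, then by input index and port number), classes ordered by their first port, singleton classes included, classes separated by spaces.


Two ports join when wires chain via d2-identified ports.
after d1, the pattern on (x3, x1) reads {out.1} {out.2, x1.3} {out.3, x3.1} {x1.1, x1.2, x3.3} {x3.2} (out.j = its outer ports)
after d2, the pattern on (x2, x3, x1) reads {out.1, out.3, x2.3} {out.2, x2.2} {x1.1, x1.2, x3.3} {x1.3, x2.1, x3.1} {x3.2} (out.j = its outer ports)

{out.1, out.3, x2.3} {out.2, x2.2} {x1.1, x1.2, x3.3} {x1.3, x2.1, x3.1} {x3.2}


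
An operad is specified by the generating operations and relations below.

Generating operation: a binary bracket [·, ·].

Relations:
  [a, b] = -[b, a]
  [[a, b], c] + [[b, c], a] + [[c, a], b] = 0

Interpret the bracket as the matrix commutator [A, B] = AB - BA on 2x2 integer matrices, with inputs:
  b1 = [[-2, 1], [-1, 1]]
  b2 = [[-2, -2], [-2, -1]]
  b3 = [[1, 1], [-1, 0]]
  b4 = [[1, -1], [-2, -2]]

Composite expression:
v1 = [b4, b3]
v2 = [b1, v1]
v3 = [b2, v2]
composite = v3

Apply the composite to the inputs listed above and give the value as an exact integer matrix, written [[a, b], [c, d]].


[[-30, 38], [-23, 30]]


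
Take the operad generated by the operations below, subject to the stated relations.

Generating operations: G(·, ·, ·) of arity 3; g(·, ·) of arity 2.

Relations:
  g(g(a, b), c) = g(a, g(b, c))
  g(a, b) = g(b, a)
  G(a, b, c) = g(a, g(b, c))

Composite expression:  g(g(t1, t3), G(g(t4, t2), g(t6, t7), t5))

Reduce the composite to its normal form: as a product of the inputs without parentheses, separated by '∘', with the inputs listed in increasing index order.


t1 ∘ t2 ∘ t3 ∘ t4 ∘ t5 ∘ t6 ∘ t7


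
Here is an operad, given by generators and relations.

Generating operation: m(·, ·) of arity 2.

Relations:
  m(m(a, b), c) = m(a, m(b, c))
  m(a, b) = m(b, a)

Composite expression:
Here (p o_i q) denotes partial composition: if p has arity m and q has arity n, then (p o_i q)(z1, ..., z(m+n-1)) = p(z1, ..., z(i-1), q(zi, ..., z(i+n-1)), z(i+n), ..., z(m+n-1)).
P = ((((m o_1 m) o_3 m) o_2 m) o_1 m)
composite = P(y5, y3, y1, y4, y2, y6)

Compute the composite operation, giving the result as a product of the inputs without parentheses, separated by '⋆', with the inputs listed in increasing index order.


y1 ⋆ y2 ⋆ y3 ⋆ y4 ⋆ y5 ⋆ y6

Reordering under m is free, so list the y-inputs canonically.
m(y5, y3) flattens to y5 ⋆ y3
m(y1, y4) flattens to y1 ⋆ y4
m(m(y5, y3), m(y1, y4)) flattens to y5 ⋆ y3 ⋆ y1 ⋆ y4
m(y2, y6) flattens to y2 ⋆ y6
m(m(m(y5, y3), m(y1, y4)), m(y2, y6)) flattens to y5 ⋆ y3 ⋆ y1 ⋆ y4 ⋆ y2 ⋆ y6
reordering the factors by index: y1 ⋆ y2 ⋆ y3 ⋆ y4 ⋆ y5 ⋆ y6


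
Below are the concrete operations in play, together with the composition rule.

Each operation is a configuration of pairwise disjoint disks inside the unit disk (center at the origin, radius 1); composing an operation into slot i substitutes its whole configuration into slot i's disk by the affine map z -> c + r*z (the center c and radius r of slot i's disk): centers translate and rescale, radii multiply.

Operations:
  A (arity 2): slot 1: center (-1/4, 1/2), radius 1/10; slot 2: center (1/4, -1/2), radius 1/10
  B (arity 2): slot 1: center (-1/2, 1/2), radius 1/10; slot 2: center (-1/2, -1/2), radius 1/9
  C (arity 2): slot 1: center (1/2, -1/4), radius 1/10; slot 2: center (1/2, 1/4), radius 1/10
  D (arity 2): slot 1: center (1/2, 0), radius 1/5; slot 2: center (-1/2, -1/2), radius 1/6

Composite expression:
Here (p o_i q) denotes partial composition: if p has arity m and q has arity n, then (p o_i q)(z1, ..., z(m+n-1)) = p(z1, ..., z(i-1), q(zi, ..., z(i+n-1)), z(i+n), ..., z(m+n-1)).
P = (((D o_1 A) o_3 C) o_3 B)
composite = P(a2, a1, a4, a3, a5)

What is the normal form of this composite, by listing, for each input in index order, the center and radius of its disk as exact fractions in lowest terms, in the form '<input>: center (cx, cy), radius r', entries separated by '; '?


a1: center (11/20, -1/10), radius 1/50; a2: center (9/20, 1/10), radius 1/50; a3: center (-17/40, -11/20), radius 1/540; a4: center (-17/40, -8/15), radius 1/600; a5: center (-5/12, -11/24), radius 1/60


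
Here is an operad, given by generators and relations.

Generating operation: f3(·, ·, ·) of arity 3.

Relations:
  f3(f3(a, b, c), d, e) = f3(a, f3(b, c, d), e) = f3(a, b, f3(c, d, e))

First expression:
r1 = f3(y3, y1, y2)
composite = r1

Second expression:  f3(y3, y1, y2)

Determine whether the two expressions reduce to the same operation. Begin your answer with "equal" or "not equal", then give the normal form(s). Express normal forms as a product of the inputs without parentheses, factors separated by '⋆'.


equal; the common form is y3 ⋆ y1 ⋆ y2

Normal form of the first expression: y3 ⋆ y1 ⋆ y2
Normal form of the second expression: y3 ⋆ y1 ⋆ y2
One common form — equal.


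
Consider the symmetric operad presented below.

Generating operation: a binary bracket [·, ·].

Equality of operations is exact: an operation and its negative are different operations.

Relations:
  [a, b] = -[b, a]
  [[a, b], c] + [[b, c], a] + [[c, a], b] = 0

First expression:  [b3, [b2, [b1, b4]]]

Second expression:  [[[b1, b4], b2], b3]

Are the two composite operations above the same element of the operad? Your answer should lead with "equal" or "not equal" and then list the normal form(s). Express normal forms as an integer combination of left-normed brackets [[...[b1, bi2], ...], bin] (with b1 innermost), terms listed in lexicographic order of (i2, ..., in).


equal: each reduces to [[[b1, b4], b2], b3]


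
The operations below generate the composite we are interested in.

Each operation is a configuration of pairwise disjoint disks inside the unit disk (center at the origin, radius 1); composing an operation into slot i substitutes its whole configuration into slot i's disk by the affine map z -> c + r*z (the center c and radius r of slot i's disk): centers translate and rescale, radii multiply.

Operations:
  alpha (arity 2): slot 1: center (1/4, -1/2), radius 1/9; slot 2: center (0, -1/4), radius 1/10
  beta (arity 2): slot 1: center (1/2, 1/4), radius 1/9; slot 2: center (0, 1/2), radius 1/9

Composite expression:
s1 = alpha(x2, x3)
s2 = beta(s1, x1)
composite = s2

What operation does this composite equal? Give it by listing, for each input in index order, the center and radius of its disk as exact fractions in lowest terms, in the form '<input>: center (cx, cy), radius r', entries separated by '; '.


x1: center (0, 1/2), radius 1/9; x2: center (19/36, 7/36), radius 1/81; x3: center (1/2, 2/9), radius 1/90

Only the slot chain above each x matters under beta; compose those maps.
tracing x2 down its 2-map path: center (19/36, 7/36), radius 1/81
tracing x3 down its 2-map path: center (1/2, 2/9), radius 1/90
tracing x1 down its 1-map path: center (0, 1/2), radius 1/9


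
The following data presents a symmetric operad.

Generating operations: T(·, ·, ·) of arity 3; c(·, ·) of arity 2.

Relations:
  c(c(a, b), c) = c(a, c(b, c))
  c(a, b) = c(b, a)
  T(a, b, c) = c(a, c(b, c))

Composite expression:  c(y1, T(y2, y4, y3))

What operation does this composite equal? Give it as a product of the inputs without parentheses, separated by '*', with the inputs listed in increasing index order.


y1 * y2 * y3 * y4

Key point: c commutes, so take the y-inputs in any fixed order.
T(y2, y4, y3) unparenthesizes to y2 * y4 * y3
c(y1, T(y2, y4, y3)) unparenthesizes to y1 * y2 * y4 * y3
reordering the factors by index: y1 * y2 * y3 * y4


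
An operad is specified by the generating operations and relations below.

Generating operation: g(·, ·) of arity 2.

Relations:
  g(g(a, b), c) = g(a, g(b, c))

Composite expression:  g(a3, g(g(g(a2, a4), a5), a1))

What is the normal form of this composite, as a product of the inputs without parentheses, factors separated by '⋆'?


a3 ⋆ a2 ⋆ a4 ⋆ a5 ⋆ a1

Every regrouping of g is equal, so read the a-inputs in written order.
g(a2, a4) flattens to a2 ⋆ a4
g(g(a2, a4), a5) flattens to a2 ⋆ a4 ⋆ a5
g(g(g(a2, a4), a5), a1) flattens to a2 ⋆ a4 ⋆ a5 ⋆ a1
g(a3, g(g(g(a2, a4), a5), a1)) flattens to a3 ⋆ a2 ⋆ a4 ⋆ a5 ⋆ a1


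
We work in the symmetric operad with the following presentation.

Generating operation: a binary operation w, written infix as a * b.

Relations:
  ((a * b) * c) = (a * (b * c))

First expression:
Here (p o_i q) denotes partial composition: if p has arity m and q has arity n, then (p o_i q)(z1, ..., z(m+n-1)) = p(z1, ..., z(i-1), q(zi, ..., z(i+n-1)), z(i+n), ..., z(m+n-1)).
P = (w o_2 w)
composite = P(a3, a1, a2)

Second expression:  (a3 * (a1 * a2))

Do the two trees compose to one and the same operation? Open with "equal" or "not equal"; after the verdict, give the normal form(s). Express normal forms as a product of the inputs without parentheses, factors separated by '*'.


equal — both sides give a3 * a1 * a2

The first expression reduces to a3 * a1 * a2
The second expression reduces to a3 * a1 * a2
The normal forms match — equal.


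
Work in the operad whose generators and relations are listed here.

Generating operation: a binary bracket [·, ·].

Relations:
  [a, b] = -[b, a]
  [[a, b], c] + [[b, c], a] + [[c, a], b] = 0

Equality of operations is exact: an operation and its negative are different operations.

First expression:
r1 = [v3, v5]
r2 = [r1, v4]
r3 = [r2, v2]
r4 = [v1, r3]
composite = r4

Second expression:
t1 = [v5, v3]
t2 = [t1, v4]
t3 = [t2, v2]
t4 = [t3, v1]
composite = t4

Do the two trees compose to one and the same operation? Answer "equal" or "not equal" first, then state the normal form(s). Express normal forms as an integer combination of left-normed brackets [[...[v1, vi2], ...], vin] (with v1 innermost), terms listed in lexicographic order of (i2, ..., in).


equal: each reduces to -[[[[v1, v2], v3], v5], v4] + [[[[v1, v2], v4], v3], v5] - [[[[v1, v2], v4], v5], v3] + [[[[v1, v2], v5], v3], v4] + [[[[v1, v3], v5], v4], v2] - [[[[v1, v4], v3], v5], v2] + [[[[v1, v4], v5], v3], v2] - [[[[v1, v5], v3], v4], v2]

The first expression reduces to -[[[[v1, v2], v3], v5], v4] + [[[[v1, v2], v4], v3], v5] - [[[[v1, v2], v4], v5], v3] + [[[[v1, v2], v5], v3], v4] + [[[[v1, v3], v5], v4], v2] - [[[[v1, v4], v3], v5], v2] + [[[[v1, v4], v5], v3], v2] - [[[[v1, v5], v3], v4], v2]
The second expression reduces to -[[[[v1, v2], v3], v5], v4] + [[[[v1, v2], v4], v3], v5] - [[[[v1, v2], v4], v5], v3] + [[[[v1, v2], v5], v3], v4] + [[[[v1, v3], v5], v4], v2] - [[[[v1, v4], v3], v5], v2] + [[[[v1, v4], v5], v3], v2] - [[[[v1, v5], v3], v4], v2]
Identical normal forms: equal.


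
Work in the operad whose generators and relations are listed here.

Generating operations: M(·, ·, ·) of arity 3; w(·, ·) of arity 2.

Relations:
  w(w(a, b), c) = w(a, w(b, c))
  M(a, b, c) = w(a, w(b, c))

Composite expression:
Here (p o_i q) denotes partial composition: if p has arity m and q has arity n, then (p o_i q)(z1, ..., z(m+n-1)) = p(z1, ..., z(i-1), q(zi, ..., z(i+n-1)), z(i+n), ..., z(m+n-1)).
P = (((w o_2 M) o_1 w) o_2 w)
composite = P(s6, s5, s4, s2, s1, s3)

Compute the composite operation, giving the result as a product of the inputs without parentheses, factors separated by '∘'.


All parenthesizations of w agree; list the s-inputs left to right.
w(s5, s4) flattens to s5 ∘ s4
w(s6, w(s5, s4)) flattens to s6 ∘ s5 ∘ s4
M(s2, s1, s3) flattens to s2 ∘ s1 ∘ s3
w(w(s6, w(s5, s4)), M(s2, s1, s3)) flattens to s6 ∘ s5 ∘ s4 ∘ s2 ∘ s1 ∘ s3

s6 ∘ s5 ∘ s4 ∘ s2 ∘ s1 ∘ s3


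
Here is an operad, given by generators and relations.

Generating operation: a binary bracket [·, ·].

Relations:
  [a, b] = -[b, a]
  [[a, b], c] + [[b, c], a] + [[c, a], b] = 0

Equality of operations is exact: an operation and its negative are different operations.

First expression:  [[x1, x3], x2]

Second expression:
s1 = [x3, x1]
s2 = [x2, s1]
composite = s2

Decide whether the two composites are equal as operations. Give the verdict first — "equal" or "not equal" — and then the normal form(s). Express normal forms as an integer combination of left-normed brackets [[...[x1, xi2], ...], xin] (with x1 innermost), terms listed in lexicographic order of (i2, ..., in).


equal — both sides give [[x1, x3], x2]

The first composite normalizes to [[x1, x3], x2]
The second composite normalizes to [[x1, x3], x2]
Same normal form: equal.


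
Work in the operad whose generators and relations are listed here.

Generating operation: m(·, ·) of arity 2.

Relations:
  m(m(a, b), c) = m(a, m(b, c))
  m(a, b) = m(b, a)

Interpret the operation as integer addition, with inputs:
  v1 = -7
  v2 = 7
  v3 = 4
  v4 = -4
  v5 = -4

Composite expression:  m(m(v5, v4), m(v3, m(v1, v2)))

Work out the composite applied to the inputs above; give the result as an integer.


-4

m(v5, v4) = -8
m(v1, v2) = 0
m(v3, m(v1, v2)) = 4
m(m(v5, v4), m(v3, m(v1, v2))) = -4


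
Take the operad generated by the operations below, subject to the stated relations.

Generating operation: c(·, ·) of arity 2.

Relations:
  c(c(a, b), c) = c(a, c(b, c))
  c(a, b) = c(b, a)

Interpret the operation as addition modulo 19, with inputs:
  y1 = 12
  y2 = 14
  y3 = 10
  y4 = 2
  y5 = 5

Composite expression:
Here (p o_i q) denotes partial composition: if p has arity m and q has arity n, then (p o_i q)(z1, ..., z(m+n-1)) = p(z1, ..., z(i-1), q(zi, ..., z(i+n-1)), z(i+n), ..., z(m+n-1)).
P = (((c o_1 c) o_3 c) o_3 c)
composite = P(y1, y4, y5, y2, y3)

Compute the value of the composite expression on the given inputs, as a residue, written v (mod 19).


5 (mod 19)


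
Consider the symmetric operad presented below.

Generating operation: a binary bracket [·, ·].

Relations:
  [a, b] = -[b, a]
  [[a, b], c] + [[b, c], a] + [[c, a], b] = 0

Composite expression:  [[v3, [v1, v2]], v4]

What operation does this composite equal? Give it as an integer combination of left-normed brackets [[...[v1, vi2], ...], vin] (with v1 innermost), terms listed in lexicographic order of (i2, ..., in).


Left-normed coefficients sit on the v1-initial expansion words.
Composite bracket: [[v3, [v1, v2]], v4]
Each bracket splits as ab - ba, giving 8 signed words (2^3 = 8).
Words beginning with v1 determine it all:
  word v1v2v3v4 has sign -1, contributing -[[[v1, v2], v3], v4]

-[[[v1, v2], v3], v4]


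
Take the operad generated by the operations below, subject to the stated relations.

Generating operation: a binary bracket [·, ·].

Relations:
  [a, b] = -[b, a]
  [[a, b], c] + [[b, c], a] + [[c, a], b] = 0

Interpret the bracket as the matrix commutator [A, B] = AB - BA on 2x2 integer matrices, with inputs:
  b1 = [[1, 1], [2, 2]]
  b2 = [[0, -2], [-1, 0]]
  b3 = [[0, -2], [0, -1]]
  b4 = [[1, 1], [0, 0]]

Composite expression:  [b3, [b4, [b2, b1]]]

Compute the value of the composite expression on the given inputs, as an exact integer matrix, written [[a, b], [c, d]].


[b2, b1] = [[-3, -2], [1, 3]]
[b4, [b2, b1]] = [[1, 4], [-1, -1]]
[b3, [b4, [b2, b1]]] = [[2, 8], [1, -2]]

[[2, 8], [1, -2]]


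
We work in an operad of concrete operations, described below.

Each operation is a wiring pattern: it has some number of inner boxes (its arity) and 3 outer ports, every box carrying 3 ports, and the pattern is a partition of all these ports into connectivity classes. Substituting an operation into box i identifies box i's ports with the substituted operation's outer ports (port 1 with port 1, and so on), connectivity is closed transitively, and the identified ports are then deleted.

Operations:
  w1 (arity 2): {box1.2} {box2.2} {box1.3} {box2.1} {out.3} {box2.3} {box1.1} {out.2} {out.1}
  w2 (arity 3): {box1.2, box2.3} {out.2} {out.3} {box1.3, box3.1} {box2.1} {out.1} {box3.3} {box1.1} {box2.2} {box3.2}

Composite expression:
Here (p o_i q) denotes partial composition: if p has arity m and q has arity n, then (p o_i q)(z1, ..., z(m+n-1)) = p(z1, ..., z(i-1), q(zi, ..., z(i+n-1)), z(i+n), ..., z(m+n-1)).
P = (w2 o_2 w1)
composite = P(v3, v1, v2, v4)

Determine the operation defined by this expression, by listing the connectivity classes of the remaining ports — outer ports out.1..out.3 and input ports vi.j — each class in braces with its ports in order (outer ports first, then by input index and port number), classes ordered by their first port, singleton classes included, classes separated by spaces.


{out.1} {out.2} {out.3} {v1.1} {v1.2} {v1.3} {v2.1} {v2.2} {v2.3} {v3.1} {v3.2} {v3.3, v4.1} {v4.2} {v4.3}

Connectivity passes through glued w2-boundaries; trace each wire chain.
the subtree at w1 composes to {out.1} {out.2} {out.3} {v1.1} {v1.2} {v1.3} {v2.1} {v2.2} {v2.3} on (v1, v2); out.j = own outer ports
the subtree at w2 composes to {out.1} {out.2} {out.3} {v1.1} {v1.2} {v1.3} {v2.1} {v2.2} {v2.3} {v3.1} {v3.2} {v3.3, v4.1} {v4.2} {v4.3} on (v3, v1, v2, v4); out.j = own outer ports


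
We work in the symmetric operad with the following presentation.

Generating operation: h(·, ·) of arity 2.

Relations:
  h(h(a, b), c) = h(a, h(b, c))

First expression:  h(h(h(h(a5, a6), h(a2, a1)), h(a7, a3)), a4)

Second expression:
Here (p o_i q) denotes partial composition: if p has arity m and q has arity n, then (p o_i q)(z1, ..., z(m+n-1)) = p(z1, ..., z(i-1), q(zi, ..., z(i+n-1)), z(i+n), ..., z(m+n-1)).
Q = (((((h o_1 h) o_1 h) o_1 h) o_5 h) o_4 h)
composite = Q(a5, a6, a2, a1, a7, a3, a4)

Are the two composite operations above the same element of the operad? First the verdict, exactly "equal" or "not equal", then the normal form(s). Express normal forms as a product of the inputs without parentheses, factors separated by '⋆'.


equal; the common form is a5 ⋆ a6 ⋆ a2 ⋆ a1 ⋆ a7 ⋆ a3 ⋆ a4

Reducing the first expression gives a5 ⋆ a6 ⋆ a2 ⋆ a1 ⋆ a7 ⋆ a3 ⋆ a4
Reducing the second expression gives a5 ⋆ a6 ⋆ a2 ⋆ a1 ⋆ a7 ⋆ a3 ⋆ a4
The normal forms match — equal.


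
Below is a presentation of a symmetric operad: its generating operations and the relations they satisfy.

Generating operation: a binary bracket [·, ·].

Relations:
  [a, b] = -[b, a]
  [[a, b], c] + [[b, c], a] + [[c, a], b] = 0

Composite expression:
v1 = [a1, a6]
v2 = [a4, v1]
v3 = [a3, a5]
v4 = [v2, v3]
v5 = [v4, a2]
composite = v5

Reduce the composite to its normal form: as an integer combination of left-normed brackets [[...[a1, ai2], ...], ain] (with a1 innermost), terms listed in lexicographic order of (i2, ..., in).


Skip Jacobi rewriting: expand, keep a1-initial words, read off terms.
Composite bracket: [[[a4, [a1, a6]], [a3, a5]], a2]
Each bracket splits as ab - ba, giving 32 signed words (2^5 = 32).
Collect the words opening with a1:
  the word a1a6a4a3a5a2 carries sign -1 and contributes -[[[[[a1, a6], a4], a3], a5], a2]
  the word a1a6a4a5a3a2 carries sign +1 and contributes +[[[[[a1, a6], a4], a5], a3], a2]

-[[[[[a1, a6], a4], a3], a5], a2] + [[[[[a1, a6], a4], a5], a3], a2]


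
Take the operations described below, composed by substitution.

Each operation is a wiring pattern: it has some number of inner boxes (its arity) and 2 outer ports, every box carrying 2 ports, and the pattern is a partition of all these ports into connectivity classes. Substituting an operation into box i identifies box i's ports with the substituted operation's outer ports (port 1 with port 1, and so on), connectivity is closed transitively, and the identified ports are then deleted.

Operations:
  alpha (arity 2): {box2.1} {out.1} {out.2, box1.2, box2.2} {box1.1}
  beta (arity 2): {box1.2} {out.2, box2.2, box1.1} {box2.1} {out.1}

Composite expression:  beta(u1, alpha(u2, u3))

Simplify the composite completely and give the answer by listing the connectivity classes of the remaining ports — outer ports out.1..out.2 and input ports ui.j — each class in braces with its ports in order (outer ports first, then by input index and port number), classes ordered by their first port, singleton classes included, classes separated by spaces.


{out.1} {out.2, u1.1, u2.2, u3.2} {u1.2} {u2.1} {u3.1}

Connectivity passes through glued beta-boundaries; trace each wire chain.
the subtree at alpha composes to {out.1} {out.2, u2.2, u3.2} {u2.1} {u3.1} on (u2, u3); out.j = own outer ports
the subtree at beta composes to {out.1} {out.2, u1.1, u2.2, u3.2} {u1.2} {u2.1} {u3.1} on (u1, u2, u3); out.j = own outer ports


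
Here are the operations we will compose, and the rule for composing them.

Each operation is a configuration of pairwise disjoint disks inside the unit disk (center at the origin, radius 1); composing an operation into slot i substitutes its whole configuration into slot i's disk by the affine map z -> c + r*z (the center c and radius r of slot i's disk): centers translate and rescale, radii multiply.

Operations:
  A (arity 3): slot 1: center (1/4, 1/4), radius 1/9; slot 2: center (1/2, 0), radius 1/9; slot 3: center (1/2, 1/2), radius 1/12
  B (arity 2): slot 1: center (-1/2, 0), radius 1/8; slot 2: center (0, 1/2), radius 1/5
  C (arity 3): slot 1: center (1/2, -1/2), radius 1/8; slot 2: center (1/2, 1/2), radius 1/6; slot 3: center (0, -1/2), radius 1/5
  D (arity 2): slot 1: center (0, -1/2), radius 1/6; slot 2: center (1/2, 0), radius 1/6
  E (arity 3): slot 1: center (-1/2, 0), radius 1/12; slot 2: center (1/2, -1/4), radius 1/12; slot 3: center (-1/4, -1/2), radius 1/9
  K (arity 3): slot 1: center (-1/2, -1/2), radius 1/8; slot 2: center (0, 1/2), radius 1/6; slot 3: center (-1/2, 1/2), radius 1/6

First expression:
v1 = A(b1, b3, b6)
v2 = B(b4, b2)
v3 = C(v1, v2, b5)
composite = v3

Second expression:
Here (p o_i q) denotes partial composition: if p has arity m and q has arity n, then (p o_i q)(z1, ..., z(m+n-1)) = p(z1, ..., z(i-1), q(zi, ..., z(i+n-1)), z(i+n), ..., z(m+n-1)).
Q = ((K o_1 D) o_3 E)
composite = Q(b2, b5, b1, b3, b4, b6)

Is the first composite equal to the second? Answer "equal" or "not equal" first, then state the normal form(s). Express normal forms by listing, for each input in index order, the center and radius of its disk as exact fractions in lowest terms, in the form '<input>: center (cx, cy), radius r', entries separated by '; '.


In normal form, the first expression is b1: center (17/32, -15/32), radius 1/72; b2: center (1/2, 7/12), radius 1/30; b3: center (9/16, -1/2), radius 1/72; b4: center (5/12, 1/2), radius 1/48; b5: center (0, -1/2), radius 1/5; b6: center (9/16, -7/16), radius 1/96
In normal form, the second expression is b1: center (-1/12, 1/2), radius 1/72; b2: center (-1/2, -9/16), radius 1/48; b3: center (1/12, 11/24), radius 1/72; b4: center (-1/24, 5/12), radius 1/54; b5: center (-7/16, -1/2), radius 1/48; b6: center (-1/2, 1/2), radius 1/6
No match — not equal.

not equal — first b1: center (17/32, -15/32), radius 1/72; b2: center (1/2, 7/12), radius 1/30; b3: center (9/16, -1/2), radius 1/72; b4: center (5/12, 1/2), radius 1/48; b5: center (0, -1/2), radius 1/5; b6: center (9/16, -7/16), radius 1/96, second b1: center (-1/12, 1/2), radius 1/72; b2: center (-1/2, -9/16), radius 1/48; b3: center (1/12, 11/24), radius 1/72; b4: center (-1/24, 5/12), radius 1/54; b5: center (-7/16, -1/2), radius 1/48; b6: center (-1/2, 1/2), radius 1/6


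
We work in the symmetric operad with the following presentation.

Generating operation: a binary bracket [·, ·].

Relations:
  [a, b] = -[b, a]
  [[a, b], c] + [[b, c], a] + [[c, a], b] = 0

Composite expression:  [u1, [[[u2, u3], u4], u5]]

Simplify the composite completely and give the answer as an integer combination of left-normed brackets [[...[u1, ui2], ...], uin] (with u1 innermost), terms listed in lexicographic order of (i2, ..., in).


[[[[u1, u2], u3], u4], u5] - [[[[u1, u3], u2], u4], u5] - [[[[u1, u4], u2], u3], u5] + [[[[u1, u4], u3], u2], u5] - [[[[u1, u5], u2], u3], u4] + [[[[u1, u5], u3], u2], u4] + [[[[u1, u5], u4], u2], u3] - [[[[u1, u5], u4], u3], u2]

Skip Jacobi rewriting: expand, keep u1-initial words, read off terms.
Composite bracket: [u1, [[[u2, u3], u4], u5]]
Expanding via [a, b] = ab - ba: 16 signed words (2^4 = 16).
Only words starting with u1 matter:
  u1u2u3u4u5 appears with sign +1, giving the term +[[[[u1, u2], u3], u4], u5]
  u1u3u2u4u5 appears with sign -1, giving the term -[[[[u1, u3], u2], u4], u5]
  u1u4u2u3u5 appears with sign -1, giving the term -[[[[u1, u4], u2], u3], u5]
  u1u4u3u2u5 appears with sign +1, giving the term +[[[[u1, u4], u3], u2], u5]
  u1u5u2u3u4 appears with sign -1, giving the term -[[[[u1, u5], u2], u3], u4]
  u1u5u3u2u4 appears with sign +1, giving the term +[[[[u1, u5], u3], u2], u4]
  u1u5u4u2u3 appears with sign +1, giving the term +[[[[u1, u5], u4], u2], u3]
  u1u5u4u3u2 appears with sign -1, giving the term -[[[[u1, u5], u4], u3], u2]


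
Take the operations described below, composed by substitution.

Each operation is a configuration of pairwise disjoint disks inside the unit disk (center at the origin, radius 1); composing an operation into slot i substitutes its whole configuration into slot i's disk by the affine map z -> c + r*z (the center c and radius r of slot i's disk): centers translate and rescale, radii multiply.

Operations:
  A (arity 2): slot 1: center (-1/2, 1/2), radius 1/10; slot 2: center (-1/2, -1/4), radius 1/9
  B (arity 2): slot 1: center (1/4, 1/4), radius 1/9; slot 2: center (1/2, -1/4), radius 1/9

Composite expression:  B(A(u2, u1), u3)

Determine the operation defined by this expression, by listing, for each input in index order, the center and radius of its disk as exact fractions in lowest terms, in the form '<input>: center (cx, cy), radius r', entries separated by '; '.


u1: center (7/36, 2/9), radius 1/81; u2: center (7/36, 11/36), radius 1/90; u3: center (1/2, -1/4), radius 1/9

Affine substitution under B: radii multiply and u-centers shift.
u2: after 2 affine steps, its disk has center (7/36, 11/36), radius 1/90
u1: after 2 affine steps, its disk has center (7/36, 2/9), radius 1/81
u3: after 1 affine step, its disk has center (1/2, -1/4), radius 1/9


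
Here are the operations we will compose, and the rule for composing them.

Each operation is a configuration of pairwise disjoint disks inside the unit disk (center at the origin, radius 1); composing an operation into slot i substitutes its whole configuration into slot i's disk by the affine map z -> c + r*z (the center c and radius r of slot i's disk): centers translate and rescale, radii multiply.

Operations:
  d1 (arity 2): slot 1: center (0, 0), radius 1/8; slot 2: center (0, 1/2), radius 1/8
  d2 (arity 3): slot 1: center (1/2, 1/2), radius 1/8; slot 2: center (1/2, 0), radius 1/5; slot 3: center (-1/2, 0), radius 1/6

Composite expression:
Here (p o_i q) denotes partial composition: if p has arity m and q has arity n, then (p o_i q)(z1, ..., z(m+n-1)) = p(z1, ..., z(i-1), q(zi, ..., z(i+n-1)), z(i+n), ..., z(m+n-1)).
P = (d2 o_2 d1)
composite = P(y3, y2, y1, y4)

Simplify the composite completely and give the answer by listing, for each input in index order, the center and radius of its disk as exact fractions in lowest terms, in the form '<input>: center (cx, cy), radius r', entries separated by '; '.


Nesting under d2 composes maps z -> c + r*z down each y-path.
input y3: applying the 1 nested substitution gives center (1/2, 1/2), radius 1/8
input y2: applying the 2 nested substitutions gives center (1/2, 0), radius 1/40
input y1: applying the 2 nested substitutions gives center (1/2, 1/10), radius 1/40
input y4: applying the 1 nested substitution gives center (-1/2, 0), radius 1/6

y1: center (1/2, 1/10), radius 1/40; y2: center (1/2, 0), radius 1/40; y3: center (1/2, 1/2), radius 1/8; y4: center (-1/2, 0), radius 1/6
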